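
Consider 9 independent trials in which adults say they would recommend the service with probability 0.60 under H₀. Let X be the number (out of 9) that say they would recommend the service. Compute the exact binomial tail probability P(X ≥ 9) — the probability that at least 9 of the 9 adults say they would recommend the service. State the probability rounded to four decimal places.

X ~ Binomial(n=9, p=0.60).
P(X ≥ 9) = C(9,9)·0.60^9·0.40^0.
= 0.010078 = 0.0101.

P = 0.0101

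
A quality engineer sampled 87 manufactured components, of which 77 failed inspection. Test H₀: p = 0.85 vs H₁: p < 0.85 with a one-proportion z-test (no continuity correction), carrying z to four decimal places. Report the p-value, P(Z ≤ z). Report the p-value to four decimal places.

p-value = 0.8201

The sample proportion is 77/87 = 0.88506.
Under H₀, SE = √(p₀(1−p₀)/n) = √(0.85·0.15/87) = √0.001465517 = 0.038282.
Test statistic (full precision, shown to 4 dp): z = (77/87 − 0.85)/SE₀ ≈ 0.9158.
p-value = P(Z ≤ z) with z = 0.9158 → 0.8201.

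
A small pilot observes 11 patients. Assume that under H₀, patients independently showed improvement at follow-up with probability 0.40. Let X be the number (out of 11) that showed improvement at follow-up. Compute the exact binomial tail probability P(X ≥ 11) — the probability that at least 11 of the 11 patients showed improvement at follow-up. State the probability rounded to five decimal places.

X ~ Binomial(n=11, p=0.40).
P(X ≥ 11) = C(11,11)·0.40^11·0.60^0.
= 0.000042 = 0.00004.

P = 0.00004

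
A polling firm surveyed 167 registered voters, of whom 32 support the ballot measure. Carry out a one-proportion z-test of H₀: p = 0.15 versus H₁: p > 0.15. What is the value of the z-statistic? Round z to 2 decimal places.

z = 1.51

p̂ = 32/167 = 0.19162.
Null standard error: √(0.15·0.85/167) = √0.000763473 = 0.027631.
z = (p̂ − p₀)/SE = (0.19162 − 0.15)/0.027631 = 1.51.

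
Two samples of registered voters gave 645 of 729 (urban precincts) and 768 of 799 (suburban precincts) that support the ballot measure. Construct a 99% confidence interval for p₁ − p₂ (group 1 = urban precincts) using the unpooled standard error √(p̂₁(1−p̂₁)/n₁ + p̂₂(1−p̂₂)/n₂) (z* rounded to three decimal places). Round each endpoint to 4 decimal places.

(-0.1116, -0.0412)

p̂₁ = 0.88477, p̂₂ = 0.96120, so the observed difference is -0.07643.
SE = √(0.000139848 + 0.000046675) = √0.000186523 = 0.013657.
z* = 2.576 at the 99% level. Margin of error = 0.03518.
So the interval runs from -0.1116 to -0.0412.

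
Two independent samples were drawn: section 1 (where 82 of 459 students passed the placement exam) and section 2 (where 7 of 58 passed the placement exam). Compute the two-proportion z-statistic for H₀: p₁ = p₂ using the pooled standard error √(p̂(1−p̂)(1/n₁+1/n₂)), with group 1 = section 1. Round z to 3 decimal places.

p̂₁ = 82/459 = 0.17865, p̂₂ = 7/58 = 0.12069.
Pooled p̂ = (82+7)/(459+58) = 89/517 = 0.17215.
SE = √[p̂(1−p̂)(1/n₁+1/n₂)] = √[0.17215·0.82785·(1/459+1/58)] ≈ 0.052608.
z = (p̂₁ − p̂₂)/SE = (0.17865 − 0.12069)/0.052608 = 0.05796/0.052608 = 1.102.

z = 1.102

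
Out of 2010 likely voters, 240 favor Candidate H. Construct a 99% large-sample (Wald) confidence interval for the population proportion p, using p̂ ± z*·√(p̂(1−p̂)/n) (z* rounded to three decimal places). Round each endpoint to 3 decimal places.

(0.101, 0.138)

With x = 240 successes in n = 2010, p̂ = 0.11940.
Standard error of p̂: √(0.105146/2010) = √0.000052311 = 0.007233.
The 99% critical value is z* = 2.576.
Margin of error: 2.576 × 0.007233 = 0.01863.
Interval: 0.11940 ± 0.01863 → (0.101, 0.138).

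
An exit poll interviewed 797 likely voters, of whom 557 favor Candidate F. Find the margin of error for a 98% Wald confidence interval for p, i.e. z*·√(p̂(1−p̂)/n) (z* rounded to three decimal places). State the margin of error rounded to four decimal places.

Sample proportion p̂ = 557/797 = 0.69887.
SE(p̂) = √(0.69887·0.30113/797) = 0.016250.
z* = 2.326 at the 98% level.
ME = 2.326·0.016250 = 0.0378.

ME = 0.0378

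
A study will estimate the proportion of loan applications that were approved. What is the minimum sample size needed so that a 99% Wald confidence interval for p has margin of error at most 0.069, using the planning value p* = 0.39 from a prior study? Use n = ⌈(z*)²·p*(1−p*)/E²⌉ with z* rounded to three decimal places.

n = 332

The 99% critical value is z* = 2.576.
p*(1−p*) = 0.2379.
(z*)²·p*(1−p*)/E² = 6.635776·0.2379/0.004761 = 331.580.
⌈331.580⌉ = 332.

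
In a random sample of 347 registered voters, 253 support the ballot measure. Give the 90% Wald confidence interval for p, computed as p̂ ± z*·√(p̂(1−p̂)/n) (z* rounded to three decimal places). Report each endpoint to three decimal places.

(0.690, 0.768)

The sample proportion is 253/347 = 0.72911.
SE(p̂) = √(0.72911·0.27089/347) = 0.023858.
z* = 1.645 at the 90% level.
Margin = 1.645·0.023858 = 0.03925.
So the interval runs from 0.690 to 0.768.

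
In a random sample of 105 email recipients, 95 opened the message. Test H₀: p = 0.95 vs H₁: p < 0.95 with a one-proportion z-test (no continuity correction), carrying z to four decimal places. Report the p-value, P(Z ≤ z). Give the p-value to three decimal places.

p̂ = 95/105 = 0.90476.
Under H₀, SE = √(p₀(1−p₀)/n) = √(0.95·0.05/105) = √0.000452381 = 0.021269.
Test statistic (full precision, shown to 4 dp): z = (95/105 − 0.95)/SE₀ ≈ -2.1269.
From the standard normal, P(Z ≤ z) = 0.017.

p-value = 0.017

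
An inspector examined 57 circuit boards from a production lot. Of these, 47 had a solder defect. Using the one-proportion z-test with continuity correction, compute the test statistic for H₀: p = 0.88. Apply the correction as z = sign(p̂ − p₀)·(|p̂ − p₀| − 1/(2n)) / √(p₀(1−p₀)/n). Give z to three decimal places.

z = -1.084

Sample proportion p̂ = 47/57 = 0.82456. p̂ − p₀ = -0.055439.
1/(2n) = 0.008772.
Corrected numerator: |-0.055439| − 0.008772 = 0.046667.
Null standard error: √(0.88·0.12/57) = √0.001852632 = 0.043042.
z = (−)0.046667/0.043042 = -1.084.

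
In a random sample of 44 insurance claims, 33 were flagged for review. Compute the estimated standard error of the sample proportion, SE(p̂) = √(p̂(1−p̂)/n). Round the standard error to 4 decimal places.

SE = 0.0653

With x = 33 successes in n = 44, p̂ = 0.75000.
p̂(1−p̂) = 0.75000·0.25000 = 0.187500.
SE = √(0.187500/44) = 0.0653.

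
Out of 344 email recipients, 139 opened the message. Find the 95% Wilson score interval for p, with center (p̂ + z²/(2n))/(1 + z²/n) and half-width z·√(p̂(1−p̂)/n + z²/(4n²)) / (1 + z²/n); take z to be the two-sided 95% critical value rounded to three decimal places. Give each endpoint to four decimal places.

(0.3535, 0.4567)

Here p̂ = 139/344 = 0.40407 and z = 1.960 (z² = 3.841600).
1 + z²/n = 1.011167.
Adjusted center: (0.40407 + z²/(2n))/1.011167 = 0.40513.
Radicand: p̂(1−p̂)/n + z²/(4n²) = 0.000699992 + 0.000008116 = 0.000708108.
Half-width = z·√(radicand)/denom = 1.960·0.026610/1.011167 = 0.05158.
Interval: 0.40513 ± 0.05158 → (0.3535, 0.4567).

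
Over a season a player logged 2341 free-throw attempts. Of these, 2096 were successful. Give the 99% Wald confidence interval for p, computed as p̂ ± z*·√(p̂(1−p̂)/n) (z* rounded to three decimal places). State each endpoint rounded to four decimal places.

(0.8790, 0.9116)

The sample proportion is 2096/2341 = 0.89534.
Standard error of p̂: √(0.093703/2341) = √0.000040027 = 0.006327.
For 99% confidence, z* = 2.576.
Margin of error: 2.576 × 0.006327 = 0.01630.
CI: 0.89534 ± 0.01630 = (0.8790, 0.9116).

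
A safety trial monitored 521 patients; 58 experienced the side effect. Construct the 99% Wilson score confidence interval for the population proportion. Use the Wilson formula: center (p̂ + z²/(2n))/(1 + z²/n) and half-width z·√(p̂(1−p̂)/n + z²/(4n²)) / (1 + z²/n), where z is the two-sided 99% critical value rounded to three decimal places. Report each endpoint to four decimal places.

(0.0806, 0.1518)

p̂ = 58/521 = 0.11132; z = 2.576, so z² = 6.635776.
Denominator 1 + z²/n = 1 + 6.635776/521 = 1.012737.
Center = (0.11132 + 0.006368)/1.012737 = 0.11621.
Radicand: p̂(1−p̂)/n + z²/(4n²) = 0.000189887 + 0.000006112 = 0.000195999.
Half-width = z·√(radicand)/denom = 2.576·0.014000/1.012737 = 0.03561.
CI: 0.11621 ± 0.03561 = (0.0806, 0.1518).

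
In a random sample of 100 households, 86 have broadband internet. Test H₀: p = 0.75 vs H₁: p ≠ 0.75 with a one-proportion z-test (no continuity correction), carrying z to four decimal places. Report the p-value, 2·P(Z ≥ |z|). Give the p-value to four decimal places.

The sample proportion is 86/100 = 0.86000.
SE₀ = √(0.75·0.25/100) = 0.043301.
Test statistic (full precision, shown to 4 dp): z = (86/100 − 0.75)/SE₀ ≈ 2.5403.
From the standard normal, 2·P(Z ≥ |z|) = 0.0111.

p-value = 0.0111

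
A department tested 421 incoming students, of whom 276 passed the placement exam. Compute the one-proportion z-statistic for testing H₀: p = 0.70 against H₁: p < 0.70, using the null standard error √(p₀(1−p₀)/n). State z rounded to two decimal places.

z = -1.99

The sample proportion is 276/421 = 0.65558.
SE₀ = √(0.70·0.30/421) = 0.022334.
Test statistic: z = -0.04442/0.022334 = -1.99.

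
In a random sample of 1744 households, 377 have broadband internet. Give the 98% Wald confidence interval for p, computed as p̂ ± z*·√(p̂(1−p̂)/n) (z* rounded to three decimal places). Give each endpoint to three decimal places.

(0.193, 0.239)

Sample proportion p̂ = 377/1744 = 0.21617.
SE(p̂) = √(0.21617·0.78383/1744) = 0.009857.
The 98% critical value is z* = 2.326.
Margin = 2.326·0.009857 = 0.02293.
Interval: 0.21617 ± 0.02293 → (0.193, 0.239).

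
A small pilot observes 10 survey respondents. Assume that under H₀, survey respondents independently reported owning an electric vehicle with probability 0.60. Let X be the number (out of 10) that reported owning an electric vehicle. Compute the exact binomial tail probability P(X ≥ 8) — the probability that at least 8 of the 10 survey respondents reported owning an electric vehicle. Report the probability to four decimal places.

X ~ Binomial(n=10, p=0.60).
P(X ≥ 8) = C(10,8)·0.60^8·0.40^2 + C(10,9)·0.60^9·0.40^1 + C(10,10)·0.60^10·0.40^0.
= 0.120932 + 0.040311 + 0.006047 = 0.1673.

P = 0.1673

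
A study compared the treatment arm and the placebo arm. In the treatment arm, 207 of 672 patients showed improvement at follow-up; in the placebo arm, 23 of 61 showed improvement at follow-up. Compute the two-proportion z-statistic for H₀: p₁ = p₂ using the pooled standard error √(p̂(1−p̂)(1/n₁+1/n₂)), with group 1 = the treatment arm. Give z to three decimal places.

p̂₁ = 207/672 = 0.30804, p̂₂ = 23/61 = 0.37705.
Pooling: p̂ = 230/733 = 0.31378.
SE = √[p̂(1−p̂)(1/n₁+1/n₂)] = √[0.31378·0.68622·(1/672+1/61)] ≈ 0.062051.
z = -0.06901/0.062051 = -1.112.

z = -1.112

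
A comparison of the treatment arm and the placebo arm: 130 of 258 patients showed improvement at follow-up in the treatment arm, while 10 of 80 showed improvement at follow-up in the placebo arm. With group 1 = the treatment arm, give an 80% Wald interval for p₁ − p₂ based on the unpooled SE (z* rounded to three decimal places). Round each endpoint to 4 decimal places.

p̂₁ = 130/258 = 0.50388, p̂₂ = 10/80 = 0.12500; p̂₁ − p̂₂ = 0.37888.
SE = √(0.000968934 + 0.001367187) = √0.002336121 = 0.048333.
The 80% critical value is z* = 1.282. Margin of error = 0.06196.
So the interval runs from 0.3169 to 0.4408.

(0.3169, 0.4408)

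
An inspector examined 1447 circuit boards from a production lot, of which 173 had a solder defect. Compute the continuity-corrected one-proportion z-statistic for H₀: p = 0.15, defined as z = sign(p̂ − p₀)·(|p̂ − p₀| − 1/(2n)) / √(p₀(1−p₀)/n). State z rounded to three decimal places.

z = -3.206

p̂ = 173/1447 = 0.11956. p̂ − p₀ = -0.030442.
1/(2n) = 0.000346.
Corrected numerator: |-0.030442| − 0.000346 = 0.030096.
Null standard error: √(0.15·0.85/1447) = √0.000088113 = 0.009387.
z = (−)0.030096/0.009387 = -3.206.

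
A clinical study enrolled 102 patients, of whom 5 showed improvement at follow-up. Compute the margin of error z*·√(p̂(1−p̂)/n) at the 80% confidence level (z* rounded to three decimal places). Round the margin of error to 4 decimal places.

Sample proportion p̂ = 5/102 = 0.04902.
SE = √(p̂(1−p̂)/n) = √(0.046617/102) = 0.021378.
z* = 1.282 at the 80% level.
Margin of error = z*·SE = 1.282 × 0.021378 = 0.0274.

ME = 0.0274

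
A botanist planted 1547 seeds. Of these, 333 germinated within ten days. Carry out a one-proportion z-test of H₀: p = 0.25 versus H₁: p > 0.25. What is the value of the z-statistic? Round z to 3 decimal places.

The sample proportion is 333/1547 = 0.21526.
Null standard error: √(0.25·0.75/1547) = √0.000121202 = 0.011009.
Test statistic: z = -0.03474/0.011009 = -3.156.

z = -3.156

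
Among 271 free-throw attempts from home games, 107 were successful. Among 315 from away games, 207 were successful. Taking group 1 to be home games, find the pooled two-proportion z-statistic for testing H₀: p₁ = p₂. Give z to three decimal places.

Sample proportions: p̂₁ = 107/271 = 0.39483 and p̂₂ = 207/315 = 0.65714.
Pooled p̂ = (107+207)/(271+315) = 314/586 = 0.53584.
SE = √[p̂(1−p̂)(1/n₁+1/n₂)] = √[0.53584·0.46416·(1/271+1/315)] ≈ 0.041320.
z = (p̂₁ − p̂₂)/SE = (0.39483 − 0.65714)/0.041320 = -0.26231/0.041320 = -6.348.

z = -6.348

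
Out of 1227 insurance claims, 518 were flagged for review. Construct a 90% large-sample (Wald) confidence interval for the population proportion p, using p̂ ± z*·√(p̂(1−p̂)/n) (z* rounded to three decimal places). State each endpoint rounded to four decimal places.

(0.3990, 0.4454)

The sample proportion is 518/1227 = 0.42217.
SE(p̂) = √(0.42217·0.57783/1227) = 0.014100.
The 90% critical value is z* = 1.645.
Margin = 1.645·0.014100 = 0.02319.
Interval: 0.42217 ± 0.02319 → (0.3990, 0.4454).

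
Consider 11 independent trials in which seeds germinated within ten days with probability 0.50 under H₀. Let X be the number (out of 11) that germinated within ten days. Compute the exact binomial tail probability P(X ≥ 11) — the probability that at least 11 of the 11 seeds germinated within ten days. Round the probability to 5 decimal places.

X ~ Binomial(n=11, p=0.50).
P(X ≥ 11) = C(11,11)·0.50^11·0.50^0.
= 0.000488 = 0.00049.

P = 0.00049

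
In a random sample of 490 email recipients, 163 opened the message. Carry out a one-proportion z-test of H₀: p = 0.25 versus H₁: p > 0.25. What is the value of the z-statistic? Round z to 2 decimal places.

z = 4.23

The sample proportion is 163/490 = 0.33265.
SE₀ = √(0.25·0.75/490) = 0.019562.
z = (0.33265 − 0.25)/0.019562 = 0.08265/0.019562 = 4.23.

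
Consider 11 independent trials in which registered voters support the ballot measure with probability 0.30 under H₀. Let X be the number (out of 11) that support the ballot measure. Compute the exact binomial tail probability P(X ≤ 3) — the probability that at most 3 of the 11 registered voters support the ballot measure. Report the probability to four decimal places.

P = 0.5696

X ~ Binomial(n=11, p=0.30).
P(X ≤ 3) = C(11,0)·0.30^0·0.70^11 + C(11,1)·0.30^1·0.70^10 + C(11,2)·0.30^2·0.70^9 + C(11,3)·0.30^3·0.70^8.
= 0.019773 + 0.093217 + 0.199750 + 0.256822 = 0.5696.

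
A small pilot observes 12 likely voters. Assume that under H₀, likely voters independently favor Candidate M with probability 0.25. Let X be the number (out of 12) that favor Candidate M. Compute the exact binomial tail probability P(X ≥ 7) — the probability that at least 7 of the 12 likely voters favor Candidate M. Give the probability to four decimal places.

X ~ Binomial(n=12, p=0.25).
P(X ≥ 7) = Σ_{j=7}^{12} C(12,j)·0.25^j·0.75^{12−j}.
= 0.011471 + 0.002390 + 0.000354 + 0.000035 + 0.000002 + 0.000000 = 0.0143.

P = 0.0143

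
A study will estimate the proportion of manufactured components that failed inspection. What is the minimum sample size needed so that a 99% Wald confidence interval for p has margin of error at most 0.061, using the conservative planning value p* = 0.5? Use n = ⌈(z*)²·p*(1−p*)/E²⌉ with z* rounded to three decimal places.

n = 446

For 99% confidence, z* = 2.576.
p*(1−p*) = 0.2500.
Required n before rounding: 6.635776 × 0.2500 / 0.061² = 445.833.
⌈445.833⌉ = 446.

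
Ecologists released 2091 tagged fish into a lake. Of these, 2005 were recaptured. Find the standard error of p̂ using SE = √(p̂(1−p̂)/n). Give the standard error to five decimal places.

The sample proportion is 2005/2091 = 0.95887.
p̂(1−p̂) = 0.95887·0.04113 = 0.039438.
SE = √(0.039438/2091) = √0.000018861 = 0.00434.

SE = 0.00434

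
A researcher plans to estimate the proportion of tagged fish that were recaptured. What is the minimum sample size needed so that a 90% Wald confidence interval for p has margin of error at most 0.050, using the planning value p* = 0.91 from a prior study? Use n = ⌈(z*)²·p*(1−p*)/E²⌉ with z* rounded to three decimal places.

The 90% critical value is z* = 1.645.
p*(1−p*) = 0.0819.
(z*)²·p*(1−p*)/E² = 2.706025·0.0819/0.002500 = 88.649.
Rounding up, n = 89.

n = 89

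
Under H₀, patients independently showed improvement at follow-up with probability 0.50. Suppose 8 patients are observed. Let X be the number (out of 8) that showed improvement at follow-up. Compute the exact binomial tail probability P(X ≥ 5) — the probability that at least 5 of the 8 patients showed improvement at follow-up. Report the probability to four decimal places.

X is binomial with n = 8 and p = 0.50.
P(X ≥ 5) = C(8,5)·0.50^5·0.50^3 + C(8,6)·0.50^6·0.50^2 + C(8,7)·0.50^7·0.50^1 + C(8,8)·0.50^8·0.50^0.
= 0.218750 + 0.109375 + 0.031250 + 0.003906 = 0.3633.

P = 0.3633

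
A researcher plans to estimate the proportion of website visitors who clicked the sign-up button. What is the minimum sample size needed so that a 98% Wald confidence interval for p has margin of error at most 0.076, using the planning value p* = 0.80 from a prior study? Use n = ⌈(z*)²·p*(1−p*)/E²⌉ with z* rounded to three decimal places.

n = 150

For 98% confidence, z* = 2.326.
p*(1−p*) = 0.1600.
(z*)²·p*(1−p*)/E² = 5.410276·0.1600/0.005776 = 149.869.
⌈149.869⌉ = 150.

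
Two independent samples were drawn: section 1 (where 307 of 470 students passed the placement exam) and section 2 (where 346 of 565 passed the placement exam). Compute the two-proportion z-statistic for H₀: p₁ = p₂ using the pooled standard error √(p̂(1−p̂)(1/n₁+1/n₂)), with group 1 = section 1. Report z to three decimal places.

z = 1.354

p̂₁ = 307/470 = 0.65319, p̂₂ = 346/565 = 0.61239.
Pooled p̂ = (307+346)/(470+565) = 653/1035 = 0.63092.
Pooled SE = √[0.2328605·0.00389757] ≈ 0.030126.
z = (p̂₁ − p̂₂)/SE = (0.65319 − 0.61239)/0.030126 = 0.04080/0.030126 = 1.354.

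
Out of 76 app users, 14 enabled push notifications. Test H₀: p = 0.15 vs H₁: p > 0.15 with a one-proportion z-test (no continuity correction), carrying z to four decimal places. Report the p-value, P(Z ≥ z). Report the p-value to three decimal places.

p-value = 0.202

Sample proportion p̂ = 14/76 = 0.18421.
SE₀ = √(0.15·0.85/76) = 0.040959.
z = (p̂ − p₀)/SE = (14/76 − 0.15)/0.040959 ≈ 0.8352.
p-value = P(Z ≥ z) with z = 0.8352 → 0.202.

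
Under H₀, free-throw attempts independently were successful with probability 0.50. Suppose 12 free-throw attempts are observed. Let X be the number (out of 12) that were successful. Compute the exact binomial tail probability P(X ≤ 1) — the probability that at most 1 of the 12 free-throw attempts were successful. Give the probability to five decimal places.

X ~ Binomial(n=12, p=0.50).
P(X ≤ 1) = C(12,0)·0.50^0·0.50^12 + C(12,1)·0.50^1·0.50^11.
= 0.000244 + 0.002930 = 0.00317.

P = 0.00317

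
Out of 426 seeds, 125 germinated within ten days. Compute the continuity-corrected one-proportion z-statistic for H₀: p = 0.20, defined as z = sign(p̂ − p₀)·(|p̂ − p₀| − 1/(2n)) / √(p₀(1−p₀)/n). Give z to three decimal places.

z = 4.760

With x = 125 successes in n = 426, p̂ = 0.29343. p̂ − p₀ = 0.093427.
1/(2n) = 0.001174.
Corrected numerator: |0.093427| − 0.001174 = 0.092253.
Null standard error: √(0.20·0.80/426) = √0.000375587 = 0.019380.
z = (+)0.092253/0.019380 = 4.760.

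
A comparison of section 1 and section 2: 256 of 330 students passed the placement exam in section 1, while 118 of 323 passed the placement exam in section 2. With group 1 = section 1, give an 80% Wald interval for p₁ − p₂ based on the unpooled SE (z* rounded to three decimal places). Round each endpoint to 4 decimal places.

(0.3652, 0.4557)

p̂₁ = 256/330 = 0.77576, p̂₂ = 118/323 = 0.36533; p̂₁ − p̂₂ = 0.41043.
Unpooled SE = √(p̂₁(1−p̂₁)/n₁ + p̂₂(1−p̂₂)/n₂) = √(0.000527145 + 0.000717841) = 0.035284.
The 80% critical value is z* = 1.282. Margin = 1.282·0.035284 = 0.04523.
So the interval runs from 0.3652 to 0.4557.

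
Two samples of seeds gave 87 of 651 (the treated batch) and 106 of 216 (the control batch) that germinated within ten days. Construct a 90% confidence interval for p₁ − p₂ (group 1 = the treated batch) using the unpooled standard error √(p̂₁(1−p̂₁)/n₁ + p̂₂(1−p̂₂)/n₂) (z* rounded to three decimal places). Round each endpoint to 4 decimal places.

(-0.4172, -0.2970)

p̂₁ = 0.13364, p̂₂ = 0.49074, so the observed difference is -0.35710.
Unpooled SE = √(p̂₁(1−p̂₁)/n₁ + p̂₂(1−p̂₂)/n₂) = √(0.000177851 + 0.001157010) = 0.036536.
For 90% confidence, z* = 1.645. Margin of error = 0.06010.
Interval: -0.35710 ± 0.06010 → (-0.4172, -0.2970).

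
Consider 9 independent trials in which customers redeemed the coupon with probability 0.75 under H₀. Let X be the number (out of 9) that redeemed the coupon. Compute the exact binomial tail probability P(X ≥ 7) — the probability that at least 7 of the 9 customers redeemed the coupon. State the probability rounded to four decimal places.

X ~ Binomial(n=9, p=0.75).
P(X ≥ 7) = C(9,7)·0.75^7·0.25^2 + C(9,8)·0.75^8·0.25^1 + C(9,9)·0.75^9·0.25^0.
= 0.300339 + 0.225254 + 0.075085 = 0.6007.

P = 0.6007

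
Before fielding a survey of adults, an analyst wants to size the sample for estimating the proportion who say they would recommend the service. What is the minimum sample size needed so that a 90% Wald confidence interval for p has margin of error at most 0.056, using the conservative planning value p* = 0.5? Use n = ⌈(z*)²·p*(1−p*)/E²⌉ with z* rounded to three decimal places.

n = 216

For 90% confidence, z* = 1.645.
p*(1−p*) = 0.50·0.50 = 0.2500.
Required n before rounding: 2.706025 × 0.2500 / 0.056² = 215.723.
⌈215.723⌉ = 216.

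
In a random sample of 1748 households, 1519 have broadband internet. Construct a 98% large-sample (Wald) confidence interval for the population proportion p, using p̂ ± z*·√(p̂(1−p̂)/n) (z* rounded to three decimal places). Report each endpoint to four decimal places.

(0.8502, 0.8878)

With x = 1519 successes in n = 1748, p̂ = 0.86899.
SE(p̂) = √(0.86899·0.13101/1748) = 0.008070.
The 98% critical value is z* = 2.326.
Margin of error: 2.326 × 0.008070 = 0.01877.
So the interval runs from 0.8502 to 0.8878.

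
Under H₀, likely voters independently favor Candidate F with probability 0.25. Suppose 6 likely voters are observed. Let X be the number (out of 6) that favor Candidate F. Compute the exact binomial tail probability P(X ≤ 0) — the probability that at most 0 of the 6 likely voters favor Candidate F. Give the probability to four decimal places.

X ~ Binomial(n=6, p=0.25).
P(X ≤ 0) = C(6,0)·0.25^0·0.75^6.
= 0.177979 = 0.1780.

P = 0.1780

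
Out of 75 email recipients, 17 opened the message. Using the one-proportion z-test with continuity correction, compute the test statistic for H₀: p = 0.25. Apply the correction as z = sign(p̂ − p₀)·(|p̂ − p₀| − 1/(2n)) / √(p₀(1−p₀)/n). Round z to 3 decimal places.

z = -0.333

The sample proportion is 17/75 = 0.22667. p̂ − p₀ = -0.023333.
1/(2n) = 0.006667.
Corrected numerator: |-0.023333| − 0.006667 = 0.016666.
Null standard error: √(0.25·0.75/75) = √0.002500000 = 0.050000.
z = (−)0.016666/0.050000 = -0.333.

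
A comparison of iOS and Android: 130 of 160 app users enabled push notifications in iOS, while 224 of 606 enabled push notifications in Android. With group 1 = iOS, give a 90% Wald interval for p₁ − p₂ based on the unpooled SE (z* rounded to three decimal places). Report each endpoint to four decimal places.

p̂₁ = 0.81250, p̂₂ = 0.36964, so the observed difference is 0.44286.
Unpooled SE = √(p̂₁(1−p̂₁)/n₁ + p̂₂(1−p̂₂)/n₂) = √(0.000952148 + 0.000384497) = 0.036560.
For 90% confidence, z* = 1.645. Margin of error = 0.06014.
Interval: 0.44286 ± 0.06014 → (0.3827, 0.5030).

(0.3827, 0.5030)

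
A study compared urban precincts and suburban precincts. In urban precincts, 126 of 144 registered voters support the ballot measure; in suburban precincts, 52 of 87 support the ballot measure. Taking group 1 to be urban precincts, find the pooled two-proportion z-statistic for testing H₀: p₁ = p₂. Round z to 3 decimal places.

p̂₁ = 126/144 = 0.87500, p̂₂ = 52/87 = 0.59770.
Pooling: p̂ = 178/231 = 0.77056.
Pooled SE = √[0.1767958·0.01843870] ≈ 0.057095.
z = (p̂₁ − p̂₂)/SE = (0.87500 − 0.59770)/0.057095 = 0.27730/0.057095 = 4.857.

z = 4.857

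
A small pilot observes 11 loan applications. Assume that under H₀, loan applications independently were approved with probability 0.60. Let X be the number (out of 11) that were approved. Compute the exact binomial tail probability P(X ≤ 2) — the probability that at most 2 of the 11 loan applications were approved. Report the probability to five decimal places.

P = 0.00592

X ~ Binomial(n=11, p=0.60).
P(X ≤ 2) = C(11,0)·0.60^0·0.40^11 + C(11,1)·0.60^1·0.40^10 + C(11,2)·0.60^2·0.40^9.
= 0.000042 + 0.000692 + 0.005190 = 0.00592.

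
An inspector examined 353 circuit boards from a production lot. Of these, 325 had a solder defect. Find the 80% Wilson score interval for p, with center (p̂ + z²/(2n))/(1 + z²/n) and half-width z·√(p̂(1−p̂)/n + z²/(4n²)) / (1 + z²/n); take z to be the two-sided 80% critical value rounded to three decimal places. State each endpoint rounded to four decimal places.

(0.9002, 0.9372)

p̂ = 325/353 = 0.92068; z = 1.282, so z² = 1.643524.
Denominator 1 + z²/n = 1 + 1.643524/353 = 1.004656.
Center = (0.92068 + 0.002328)/1.004656 = 0.91873.
Radicand: p̂(1−p̂)/n + z²/(4n²) = 0.000206879 + 0.000003297 = 0.000210176.
Half-width = z·√(radicand)/denom = 1.282·0.014497/1.004656 = 0.01850.
CI: 0.91873 ± 0.01850 = (0.9002, 0.9372).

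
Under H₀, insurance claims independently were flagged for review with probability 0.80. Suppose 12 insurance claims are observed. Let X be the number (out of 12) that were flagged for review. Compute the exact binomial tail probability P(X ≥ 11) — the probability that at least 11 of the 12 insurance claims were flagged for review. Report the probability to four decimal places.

P = 0.2749

X ~ Binomial(n=12, p=0.80).
P(X ≥ 11) = C(12,11)·0.80^11·0.20^1 + C(12,12)·0.80^12·0.20^0.
= 0.206158 + 0.068719 = 0.2749.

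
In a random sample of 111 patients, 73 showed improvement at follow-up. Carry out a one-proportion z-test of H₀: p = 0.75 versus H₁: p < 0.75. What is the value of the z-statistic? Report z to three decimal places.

z = -2.247

The sample proportion is 73/111 = 0.65766.
Null standard error: √(0.75·0.25/111) = √0.001689189 = 0.041100.
z = (p̂ − p₀)/SE = (0.65766 − 0.75)/0.041100 = -2.247.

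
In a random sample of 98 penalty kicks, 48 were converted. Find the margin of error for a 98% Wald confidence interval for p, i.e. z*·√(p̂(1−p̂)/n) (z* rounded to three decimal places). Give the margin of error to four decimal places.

ME = 0.1175

Sample proportion p̂ = 48/98 = 0.48980.
SE(p̂) = √(0.48980·0.51020/98) = 0.050497.
For 98% confidence, z* = 2.326.
Margin of error = z*·SE = 2.326 × 0.050497 = 0.1175.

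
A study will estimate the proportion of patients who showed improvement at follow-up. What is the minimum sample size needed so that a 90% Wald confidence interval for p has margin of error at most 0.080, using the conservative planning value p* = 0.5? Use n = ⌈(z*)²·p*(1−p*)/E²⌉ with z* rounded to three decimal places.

n = 106

The 90% critical value is z* = 1.645.
p*(1−p*) = 0.50·0.50 = 0.2500.
Required n before rounding: 2.706025 × 0.2500 / 0.080² = 105.704.
Rounding up, n = 106.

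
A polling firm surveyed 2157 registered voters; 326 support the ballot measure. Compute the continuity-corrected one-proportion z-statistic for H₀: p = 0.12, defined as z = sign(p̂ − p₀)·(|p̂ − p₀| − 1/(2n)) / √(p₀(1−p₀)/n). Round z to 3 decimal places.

z = 4.417

Sample proportion p̂ = 326/2157 = 0.15114. p̂ − p₀ = 0.031136.
Continuity correction 1/(2n) = 1/4314 = 0.000232.
Corrected numerator: |0.031136| − 0.000232 = 0.030904.
Under H₀, SE = √(p₀(1−p₀)/n) = √(0.12·0.88/2157) = √0.000048957 = 0.006997.
z = (+)0.030904/0.006997 = 4.417.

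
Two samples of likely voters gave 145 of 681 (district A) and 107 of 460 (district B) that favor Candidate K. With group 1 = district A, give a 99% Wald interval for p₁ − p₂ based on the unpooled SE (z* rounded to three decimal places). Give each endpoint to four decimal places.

(-0.0846, 0.0452)

p̂₁ = 145/681 = 0.21292, p̂₂ = 107/460 = 0.23261; p̂₁ − p̂₂ = -0.01969.
SE = √(0.000246089 + 0.000388048) = √0.000634137 = 0.025182.
The 99% critical value is z* = 2.576. Margin of error = 0.06487.
Interval: -0.01969 ± 0.06487 → (-0.0846, 0.0452).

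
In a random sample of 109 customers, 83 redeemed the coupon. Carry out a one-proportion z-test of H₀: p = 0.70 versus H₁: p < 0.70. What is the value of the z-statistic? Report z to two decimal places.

z = 1.40

Sample proportion p̂ = 83/109 = 0.76147.
Under H₀, SE = √(p₀(1−p₀)/n) = √(0.70·0.30/109) = √0.001926606 = 0.043893.
Test statistic: z = 0.06147/0.043893 = 1.40.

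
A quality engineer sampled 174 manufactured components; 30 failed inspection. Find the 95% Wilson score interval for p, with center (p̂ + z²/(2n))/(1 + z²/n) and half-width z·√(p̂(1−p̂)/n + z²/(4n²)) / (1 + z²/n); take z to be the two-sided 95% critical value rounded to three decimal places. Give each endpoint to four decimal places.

(0.1235, 0.2355)

p̂ = 30/174 = 0.17241; z = 1.960, so z² = 3.841600.
Denominator 1 + z²/n = 1 + 3.841600/174 = 1.022078.
Adjusted center: (0.17241 + z²/(2n))/1.022078 = 0.17949.
Radicand: p̂(1−p̂)/n + z²/(4n²) = 0.000820042 + 0.000031721 = 0.000851763.
Half-width = 1.960·√0.000851763/1.022078 = 0.05597.
Interval: 0.17949 ± 0.05597 → (0.1235, 0.2355).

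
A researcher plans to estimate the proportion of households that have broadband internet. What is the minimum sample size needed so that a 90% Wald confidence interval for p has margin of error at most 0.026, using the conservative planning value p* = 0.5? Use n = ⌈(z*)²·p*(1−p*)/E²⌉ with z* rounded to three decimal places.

For 90% confidence, z* = 1.645.
p*(1−p*) = 0.2500.
(z*)²·p*(1−p*)/E² = 2.706025·0.2500/0.000676 = 1000.749.
Rounding up, n = 1001.

n = 1001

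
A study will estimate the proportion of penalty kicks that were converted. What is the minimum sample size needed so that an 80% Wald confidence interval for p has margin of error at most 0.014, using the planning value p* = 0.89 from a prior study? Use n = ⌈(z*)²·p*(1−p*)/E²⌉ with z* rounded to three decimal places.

n = 821

For 80% confidence, z* = 1.282.
p*(1−p*) = 0.0979.
(z*)²·p*(1−p*)/E² = 1.643524·0.0979/0.000196 = 820.923.
⌈820.923⌉ = 821.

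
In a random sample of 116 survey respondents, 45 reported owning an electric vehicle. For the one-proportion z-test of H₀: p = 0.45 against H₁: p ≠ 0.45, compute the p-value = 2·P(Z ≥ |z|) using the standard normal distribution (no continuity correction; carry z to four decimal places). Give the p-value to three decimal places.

p-value = 0.179

p̂ = 45/116 = 0.38793.
Null standard error: √(0.45·0.55/116) = √0.002133621 = 0.046191.
Test statistic (full precision, shown to 4 dp): z = (45/116 − 0.45)/SE₀ ≈ -1.3437.
p-value = 2·P(Z ≥ |z|) with z = -1.3437 → 0.179.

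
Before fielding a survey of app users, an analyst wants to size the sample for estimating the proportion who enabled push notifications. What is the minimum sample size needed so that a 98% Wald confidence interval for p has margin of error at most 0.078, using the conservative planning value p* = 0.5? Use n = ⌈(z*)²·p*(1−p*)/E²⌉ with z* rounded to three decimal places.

n = 223

The 98% critical value is z* = 2.326.
p*(1−p*) = 0.2500.
Required n before rounding: 5.410276 × 0.2500 / 0.078² = 222.316.
Rounding up, n = 223.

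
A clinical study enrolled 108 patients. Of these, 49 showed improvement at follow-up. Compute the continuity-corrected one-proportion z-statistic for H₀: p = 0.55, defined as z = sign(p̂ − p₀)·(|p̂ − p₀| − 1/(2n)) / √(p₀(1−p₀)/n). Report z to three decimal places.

With x = 49 successes in n = 108, p̂ = 0.45370. p̂ − p₀ = -0.096296.
1/(2n) = 0.004630.
Corrected numerator: |-0.096296| − 0.004630 = 0.091666.
Under H₀, SE = √(p₀(1−p₀)/n) = √(0.55·0.45/108) = √0.002291667 = 0.047871.
z = (−)0.091666/0.047871 = -1.915.

z = -1.915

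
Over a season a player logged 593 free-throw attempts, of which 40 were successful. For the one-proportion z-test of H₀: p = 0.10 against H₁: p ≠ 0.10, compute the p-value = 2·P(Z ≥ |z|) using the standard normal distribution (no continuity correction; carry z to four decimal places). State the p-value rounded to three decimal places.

p̂ = 40/593 = 0.06745.
Null standard error: √(0.10·0.90/593) = √0.000151771 = 0.012320.
Test statistic (full precision, shown to 4 dp): z = (40/593 − 0.10)/SE₀ ≈ -2.6419.
From the standard normal, 2·P(Z ≥ |z|) = 0.008.

p-value = 0.008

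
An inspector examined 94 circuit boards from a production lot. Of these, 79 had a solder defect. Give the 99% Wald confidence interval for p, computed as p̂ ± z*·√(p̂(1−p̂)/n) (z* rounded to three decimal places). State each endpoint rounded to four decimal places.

The sample proportion is 79/94 = 0.84043.
SE = √(p̂(1−p̂)/n) = √(0.134110/94) = 0.037772.
For 99% confidence, z* = 2.576.
Margin of error: 2.576 × 0.037772 = 0.09730.
CI: 0.84043 ± 0.09730 = (0.7431, 0.9377).

(0.7431, 0.9377)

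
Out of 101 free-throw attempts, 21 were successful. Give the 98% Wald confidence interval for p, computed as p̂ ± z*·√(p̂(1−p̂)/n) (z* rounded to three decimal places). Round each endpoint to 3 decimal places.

(0.114, 0.302)

Sample proportion p̂ = 21/101 = 0.20792.
SE(p̂) = √(0.20792·0.79208/101) = 0.040381.
For 98% confidence, z* = 2.326.
Margin of error: 2.326 × 0.040381 = 0.09393.
Interval: 0.20792 ± 0.09393 → (0.114, 0.302).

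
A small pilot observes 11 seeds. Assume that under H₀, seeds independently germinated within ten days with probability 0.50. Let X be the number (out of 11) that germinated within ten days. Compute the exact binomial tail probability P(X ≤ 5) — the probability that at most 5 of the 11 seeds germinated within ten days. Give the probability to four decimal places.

P = 0.5000

X ~ Binomial(n=11, p=0.50).
P(X ≤ 5) = Σ_{j=0}^{5} C(11,j)·0.50^j·0.50^{11−j}.
= 0.000488 + 0.005371 + 0.026855 + 0.080566 + 0.161133 + 0.225586 = 0.5000.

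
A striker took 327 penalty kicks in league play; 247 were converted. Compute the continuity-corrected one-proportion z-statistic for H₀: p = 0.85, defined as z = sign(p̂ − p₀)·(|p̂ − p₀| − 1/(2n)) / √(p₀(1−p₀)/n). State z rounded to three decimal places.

z = -4.716

The sample proportion is 247/327 = 0.75535. p̂ − p₀ = -0.094648.
1/(2n) = 0.001529.
Corrected numerator: |-0.094648| − 0.001529 = 0.093119.
Under H₀, SE = √(p₀(1−p₀)/n) = √(0.85·0.15/327) = √0.000389908 = 0.019746.
z = (−)0.093119/0.019746 = -4.716.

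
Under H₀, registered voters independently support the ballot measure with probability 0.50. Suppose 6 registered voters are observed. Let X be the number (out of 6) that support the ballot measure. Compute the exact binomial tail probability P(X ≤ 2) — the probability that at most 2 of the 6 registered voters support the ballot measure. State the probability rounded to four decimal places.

X is binomial with n = 6 and p = 0.50.
P(X ≤ 2) = C(6,0)·0.50^0·0.50^6 + C(6,1)·0.50^1·0.50^5 + C(6,2)·0.50^2·0.50^4.
= 0.015625 + 0.093750 + 0.234375 = 0.3438.

P = 0.3438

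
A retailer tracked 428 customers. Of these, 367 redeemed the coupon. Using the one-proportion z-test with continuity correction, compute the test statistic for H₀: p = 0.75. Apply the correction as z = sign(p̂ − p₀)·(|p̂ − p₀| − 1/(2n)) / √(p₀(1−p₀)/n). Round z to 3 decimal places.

The sample proportion is 367/428 = 0.85748. p̂ − p₀ = 0.107477.
1/(2n) = 0.001168.
Corrected numerator: |0.107477| − 0.001168 = 0.106309.
Null standard error: √(0.75·0.25/428) = √0.000438084 = 0.020930.
z = (+)0.106309/0.020930 = 5.079.

z = 5.079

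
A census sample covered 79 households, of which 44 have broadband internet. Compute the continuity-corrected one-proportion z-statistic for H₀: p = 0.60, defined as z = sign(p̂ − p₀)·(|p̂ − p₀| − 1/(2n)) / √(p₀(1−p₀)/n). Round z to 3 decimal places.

z = -0.666

p̂ = 44/79 = 0.55696. p̂ − p₀ = -0.043038.
1/(2n) = 0.006329.
Corrected numerator: |-0.043038| − 0.006329 = 0.036709.
Under H₀, SE = √(p₀(1−p₀)/n) = √(0.60·0.40/79) = √0.003037975 = 0.055118.
z = (−)0.036709/0.055118 = -0.666.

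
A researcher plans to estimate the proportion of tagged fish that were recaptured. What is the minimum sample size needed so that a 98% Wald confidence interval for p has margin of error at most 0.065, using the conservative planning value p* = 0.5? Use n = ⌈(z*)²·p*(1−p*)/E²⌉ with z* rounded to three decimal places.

The 98% critical value is z* = 2.326.
p*(1−p*) = 0.50·0.50 = 0.2500.
Required n before rounding: 5.410276 × 0.2500 / 0.065² = 320.135.
Rounding up, n = 321.

n = 321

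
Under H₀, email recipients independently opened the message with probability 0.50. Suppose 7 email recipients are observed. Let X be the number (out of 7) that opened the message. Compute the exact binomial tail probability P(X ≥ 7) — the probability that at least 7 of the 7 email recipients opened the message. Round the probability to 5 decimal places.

P = 0.00781

X ~ Binomial(n=7, p=0.50).
P(X ≥ 7) = C(7,7)·0.50^7·0.50^0.
= 0.007812 = 0.00781.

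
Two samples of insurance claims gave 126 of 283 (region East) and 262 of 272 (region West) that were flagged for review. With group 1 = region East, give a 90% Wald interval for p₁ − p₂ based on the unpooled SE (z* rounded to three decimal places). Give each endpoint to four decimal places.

(-0.5701, -0.4659)

p̂₁ = 0.44523, p̂₂ = 0.96324, so the observed difference is -0.51801.
Unpooled SE = √(p̂₁(1−p̂₁)/n₁ + p̂₂(1−p̂₂)/n₂) = √(0.000872792 + 0.000130195) = 0.031670.
z* = 1.645 at the 90% level. Margin of error = 0.05210.
So the interval runs from -0.5701 to -0.4659.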